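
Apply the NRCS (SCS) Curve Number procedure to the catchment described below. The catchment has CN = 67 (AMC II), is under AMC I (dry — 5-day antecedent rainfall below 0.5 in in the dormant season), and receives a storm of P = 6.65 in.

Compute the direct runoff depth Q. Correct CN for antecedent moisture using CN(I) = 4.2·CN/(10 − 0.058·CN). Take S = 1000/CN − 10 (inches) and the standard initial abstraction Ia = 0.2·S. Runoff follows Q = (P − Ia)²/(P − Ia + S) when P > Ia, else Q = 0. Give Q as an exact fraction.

Q = 1630302129/1410536260 in ≈ 1.156 in

CN(I) from CN(II)=67: (4.2·67)/(10 − 0.058·67) = 46900/1019 ≈ 46.026
Retention S: 1000/CN − 10 with CN=46.026 → S = 5500/469 ≈ 11.727 in
Initial abstraction Ia = S/5 = (5500/469)/5 = 1100/469 ≈ 2.345 in
Since P=6.650 > Ia=2.345: effective rainfall P−Ia = 40377/9380 in
Q = (40377/9380)²/((40377/9380) + 5500/469) = (1630302129/87984400)/(150377/9380) = 1630302129/1410536260 in ≈ 1.156 in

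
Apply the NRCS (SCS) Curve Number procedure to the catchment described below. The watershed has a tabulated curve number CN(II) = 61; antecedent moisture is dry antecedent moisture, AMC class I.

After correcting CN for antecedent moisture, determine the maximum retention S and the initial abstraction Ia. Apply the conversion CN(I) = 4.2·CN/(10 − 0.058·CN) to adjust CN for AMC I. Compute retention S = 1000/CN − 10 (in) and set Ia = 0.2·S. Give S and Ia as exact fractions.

S = 6500/427 in ≈ 15.222 in; Ia = 1300/427 in ≈ 3.044 in

CN(I) from CN(II)=61: (4.2·61)/(10 − 0.058·61) = 42700/1077 ≈ 39.647
S = 1000/(42700/1077) − 10 = 6500/427 in ≈ 15.222 in
Ia = 0.2·(6500/427) = 1300/427 in ≈ 3.044 in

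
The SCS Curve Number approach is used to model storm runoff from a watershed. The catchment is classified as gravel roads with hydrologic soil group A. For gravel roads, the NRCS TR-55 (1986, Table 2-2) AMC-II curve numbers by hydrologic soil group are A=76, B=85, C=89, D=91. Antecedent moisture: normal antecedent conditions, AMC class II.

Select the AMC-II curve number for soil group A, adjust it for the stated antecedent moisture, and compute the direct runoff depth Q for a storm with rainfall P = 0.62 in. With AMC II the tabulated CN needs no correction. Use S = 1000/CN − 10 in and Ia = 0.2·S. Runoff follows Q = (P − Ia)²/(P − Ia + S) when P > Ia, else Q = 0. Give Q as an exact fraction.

Q = 0 in ≈ 0.000 in

NRCS table: gravel roads, soil group A → CN(II) = 76
Average conditions: CN = 76 (no AMC adjustment).
Retention S: 1000/CN − 10 with CN=76.000 → S = 60/19 ≈ 3.158 in
Initial abstraction Ia = S/5 = (60/19)/5 = 12/19 ≈ 0.632 in
P = 0.620 ≤ Ia = 0.632 in: entire storm abstracted, Q = 0.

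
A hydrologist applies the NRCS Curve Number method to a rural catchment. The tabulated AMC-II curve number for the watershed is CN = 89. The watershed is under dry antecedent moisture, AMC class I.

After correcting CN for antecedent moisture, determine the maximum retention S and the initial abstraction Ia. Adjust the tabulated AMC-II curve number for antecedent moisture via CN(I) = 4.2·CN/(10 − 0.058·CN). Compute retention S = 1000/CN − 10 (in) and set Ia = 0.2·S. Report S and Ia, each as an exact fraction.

Adjust CN=89 to AMC I: 4.2·89/(10 − 0.058·89) → (1869/5) ÷ (2419/500) = 186900/2419 ≈ 77.263
Max retention: S = 1000/(186900/2419) − 10 = 5500/1869 in (≈ 2.943 in)
Ia = 0.2·(5500/1869) = 1100/1869 in ≈ 0.589 in

S = 5500/1869 in ≈ 2.943 in; Ia = 1100/1869 in ≈ 0.589 in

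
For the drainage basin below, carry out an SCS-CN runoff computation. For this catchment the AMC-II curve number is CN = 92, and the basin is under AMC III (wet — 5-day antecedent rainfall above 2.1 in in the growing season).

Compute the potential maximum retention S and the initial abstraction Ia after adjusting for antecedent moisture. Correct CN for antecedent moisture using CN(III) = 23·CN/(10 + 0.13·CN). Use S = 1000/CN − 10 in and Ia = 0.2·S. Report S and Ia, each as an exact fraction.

S = 200/529 in ≈ 0.378 in; Ia = 40/529 in ≈ 0.076 in

Wet (AMC III): CN(III) = 23·92/(10 + 0.13·92) = 2116/(549/25) = 52900/549 ≈ 96.357
S = 1000/(52900/549) − 10 = 200/529 in ≈ 0.378 in
Initial abstraction Ia = S/5 = (200/529)/5 = 40/529 ≈ 0.076 in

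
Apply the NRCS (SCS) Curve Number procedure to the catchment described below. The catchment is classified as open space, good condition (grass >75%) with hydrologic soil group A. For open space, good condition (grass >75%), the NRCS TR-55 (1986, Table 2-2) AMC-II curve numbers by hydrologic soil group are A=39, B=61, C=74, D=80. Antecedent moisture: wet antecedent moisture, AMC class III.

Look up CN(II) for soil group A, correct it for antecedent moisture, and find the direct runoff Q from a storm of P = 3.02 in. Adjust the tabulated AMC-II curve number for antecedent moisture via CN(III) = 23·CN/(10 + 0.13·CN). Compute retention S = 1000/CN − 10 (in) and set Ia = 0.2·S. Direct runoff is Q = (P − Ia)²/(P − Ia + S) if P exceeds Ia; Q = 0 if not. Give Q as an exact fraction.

Q = 5542355809/17018197950 in ≈ 0.326 in

NRCS table: open space, good condition (grass >75%), soil group A → CN(II) = 39
CN(III) from CN(II)=39: (23·39)/(10 + 0.13·39) = 89700/1507 ≈ 59.522
Retention S: 1000/CN − 10 with CN=59.522 → S = 6100/897 ≈ 6.800 in
Initial abstraction Ia = S/5 = (6100/897)/5 = 1220/897 ≈ 1.360 in
Excess rainfall: 3.020 − 1.360 = 1.660 in; P > Ia so Q > 0
Q: (74447/44850)² ÷ (379447/44850) = 5542355809/17018197950 in (≈ 0.326 in)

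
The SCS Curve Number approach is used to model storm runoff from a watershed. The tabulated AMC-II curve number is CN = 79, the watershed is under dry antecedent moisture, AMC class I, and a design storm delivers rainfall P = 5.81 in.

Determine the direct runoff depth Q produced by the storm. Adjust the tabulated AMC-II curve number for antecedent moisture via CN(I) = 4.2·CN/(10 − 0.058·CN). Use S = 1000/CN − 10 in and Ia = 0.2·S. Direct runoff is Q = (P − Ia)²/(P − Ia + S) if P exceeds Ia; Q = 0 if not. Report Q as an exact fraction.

Dry (AMC I): CN(I) = 4.2·79/(10 − 0.058·79) = (1659/5)/(2709/500) = 7900/129 ≈ 61.240
Retention S: 1000/CN − 10 with CN=61.240 → S = 500/79 ≈ 6.329 in
Ia = 0.2S: 0.2·6.329 = 1.266 in (exactly 100/79)
P − Ia = 5.810 − 1.266 = 35899/7900 ≈ 4.544 in (> 0, runoff occurs)
Q: (35899/7900)² ÷ (85899/7900) = 1288738201/678602100 in (≈ 1.899 in)

Q = 1288738201/678602100 in ≈ 1.899 in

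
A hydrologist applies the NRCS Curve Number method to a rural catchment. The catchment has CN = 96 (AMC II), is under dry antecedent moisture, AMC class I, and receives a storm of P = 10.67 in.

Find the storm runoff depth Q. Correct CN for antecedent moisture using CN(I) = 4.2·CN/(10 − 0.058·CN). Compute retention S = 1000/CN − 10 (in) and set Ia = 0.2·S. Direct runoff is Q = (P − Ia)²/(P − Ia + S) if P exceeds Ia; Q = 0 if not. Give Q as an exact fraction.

Q = 4352172841/454992300 in ≈ 9.565 in

Dry (AMC I): CN(I) = 4.2·96/(10 − 0.058·96) = (2016/5)/(554/125) = 25200/277 ≈ 90.975
Max retention: S = 1000/(25200/277) − 10 = 125/126 in (≈ 0.992 in)
Ia = 0.2S: 0.2·0.992 = 0.198 in (exactly 25/126)
Since P=10.670 > Ia=0.198: effective rainfall P−Ia = 65971/6300 in
Q = (65971/6300)²/((65971/6300) + 125/126) = (4352172841/39690000)/(72221/6300) = 4352172841/454992300 in ≈ 9.565 in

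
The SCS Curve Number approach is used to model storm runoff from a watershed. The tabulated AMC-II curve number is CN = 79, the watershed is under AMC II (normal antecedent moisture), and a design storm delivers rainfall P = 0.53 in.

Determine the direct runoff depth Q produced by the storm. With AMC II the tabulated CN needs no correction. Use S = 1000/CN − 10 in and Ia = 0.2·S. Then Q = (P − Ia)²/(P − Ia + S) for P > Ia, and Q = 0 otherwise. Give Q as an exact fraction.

CN(II) = 79; AMC II needs no correction.
Retention S: 1000/CN − 10 with CN=79.000 → S = 210/79 ≈ 2.658 in
Ia = 0.2S: 0.2·2.658 = 0.532 in (exactly 42/79)
P = 0.530 ≤ Ia = 0.532 in: entire storm abstracted, Q = 0.

Q = 0 in ≈ 0.000 in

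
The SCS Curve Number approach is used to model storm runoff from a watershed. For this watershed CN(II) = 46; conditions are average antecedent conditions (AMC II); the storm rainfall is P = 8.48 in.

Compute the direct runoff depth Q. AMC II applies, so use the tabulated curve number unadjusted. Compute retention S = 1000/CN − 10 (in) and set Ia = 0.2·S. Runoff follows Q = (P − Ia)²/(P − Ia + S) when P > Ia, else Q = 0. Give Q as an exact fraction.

Q = 3108169/1477175 in ≈ 2.104 in

Average conditions: CN = 46 (no AMC adjustment).
Max retention: S = 1000/46 − 10 = 270/23 in (≈ 11.739 in)
Initial abstraction Ia = S/5 = (270/23)/5 = 54/23 ≈ 2.348 in
Since P=8.480 > Ia=2.348: effective rainfall P−Ia = 3526/575 in
Q = (3526/575)²/((3526/575) + 270/23) = (12432676/330625)/(10276/575) = 3108169/1477175 in ≈ 2.104 in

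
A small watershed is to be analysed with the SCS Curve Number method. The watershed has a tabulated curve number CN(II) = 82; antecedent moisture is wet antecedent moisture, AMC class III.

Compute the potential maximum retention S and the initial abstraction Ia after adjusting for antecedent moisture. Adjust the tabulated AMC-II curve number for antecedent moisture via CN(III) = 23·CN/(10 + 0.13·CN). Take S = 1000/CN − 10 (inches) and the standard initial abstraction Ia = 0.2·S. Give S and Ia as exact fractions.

Wet (AMC III): CN(III) = 23·82/(10 + 0.13·82) = 1886/(1033/50) = 94300/1033 ≈ 91.288
Max retention: S = 1000/(94300/1033) − 10 = 900/943 in (≈ 0.954 in)
Initial abstraction Ia = S/5 = (900/943)/5 = 180/943 ≈ 0.191 in

S = 900/943 in ≈ 0.954 in; Ia = 180/943 in ≈ 0.191 in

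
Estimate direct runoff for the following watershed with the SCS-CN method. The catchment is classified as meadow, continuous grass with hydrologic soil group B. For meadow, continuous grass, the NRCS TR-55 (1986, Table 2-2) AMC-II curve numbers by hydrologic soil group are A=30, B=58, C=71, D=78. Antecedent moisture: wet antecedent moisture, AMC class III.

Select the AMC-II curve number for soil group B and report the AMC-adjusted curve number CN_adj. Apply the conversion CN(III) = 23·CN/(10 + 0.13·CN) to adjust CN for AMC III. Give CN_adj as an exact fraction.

NRCS table: meadow, continuous grass, soil group B → CN(II) = 58
Adjust CN=58 to AMC III: 23·58/(10 + 0.13·58) → 1334 ÷ (877/50) = 66700/877 ≈ 76.055

CN_adj = 66700/877 ≈ 76.055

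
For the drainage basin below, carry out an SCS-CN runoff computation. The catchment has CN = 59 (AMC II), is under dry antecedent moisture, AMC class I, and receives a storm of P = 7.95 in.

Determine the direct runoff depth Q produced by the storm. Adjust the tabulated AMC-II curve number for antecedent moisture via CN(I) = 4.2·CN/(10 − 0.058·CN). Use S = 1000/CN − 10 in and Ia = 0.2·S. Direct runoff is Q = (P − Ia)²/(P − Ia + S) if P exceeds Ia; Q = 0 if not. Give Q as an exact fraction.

CN(I) from CN(II)=59: (4.2·59)/(10 − 0.058·59) = 123900/3289 ≈ 37.671
Max retention: S = 1000/(123900/3289) − 10 = 20500/1239 in (≈ 16.546 in)
Ia = 0.2·(20500/1239) = 4100/1239 in ≈ 3.309 in
Since P=7.950 > Ia=3.309: effective rainfall P−Ia = 115001/24780 in
Q = (115001/24780)²/((115001/24780) + 20500/1239) = (13225230001/614048400)/(525001/24780) = 13225230001/13009524780 in ≈ 1.017 in

Q = 13225230001/13009524780 in ≈ 1.017 in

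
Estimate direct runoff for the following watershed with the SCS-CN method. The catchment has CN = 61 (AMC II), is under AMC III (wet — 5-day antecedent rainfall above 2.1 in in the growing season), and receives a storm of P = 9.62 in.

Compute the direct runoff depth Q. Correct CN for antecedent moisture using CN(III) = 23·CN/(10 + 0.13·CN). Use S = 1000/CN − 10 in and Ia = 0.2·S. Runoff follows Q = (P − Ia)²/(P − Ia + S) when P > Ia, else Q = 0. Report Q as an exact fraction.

Q = 31099716973/4483356650 in ≈ 6.937 in

CN(III) from CN(II)=61: (23·61)/(10 + 0.13·61) = 140300/1793 ≈ 78.249
Max retention: S = 1000/(140300/1793) − 10 = 3900/1403 in (≈ 2.780 in)
Ia = 0.2S: 0.2·2.780 = 0.556 in (exactly 780/1403)
Since P=9.620 > Ia=0.556: effective rainfall P−Ia = 635843/70150 in
Q = (635843/70150)²/((635843/70150) + 3900/1403) = (404296320649/4921022500)/(830843/70150) = 31099716973/4483356650 in ≈ 6.937 in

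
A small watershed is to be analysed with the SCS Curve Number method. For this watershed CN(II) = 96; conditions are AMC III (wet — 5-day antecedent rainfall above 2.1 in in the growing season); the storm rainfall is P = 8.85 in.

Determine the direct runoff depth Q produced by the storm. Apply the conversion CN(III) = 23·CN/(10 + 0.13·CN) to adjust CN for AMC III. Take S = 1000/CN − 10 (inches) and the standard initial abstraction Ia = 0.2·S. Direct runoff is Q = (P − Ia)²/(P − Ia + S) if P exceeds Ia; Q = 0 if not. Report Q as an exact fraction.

Q = 147938569/17129940 in ≈ 8.636 in

Adjust CN=96 to AMC III: 23·96/(10 + 0.13·96) → 2208 ÷ (562/25) = 27600/281 ≈ 98.221
S = 1000/(27600/281) − 10 = 25/138 in ≈ 0.181 in
Ia = 0.2·(25/138) = 5/138 in ≈ 0.036 in
Excess rainfall: 8.850 − 0.036 = 8.814 in; P > Ia so Q > 0
Runoff Q = (P−Ia)²/(P−Ia+S) = (8.814)²/(8.814+0.181) = 147938569/17129940 ≈ 8.636 in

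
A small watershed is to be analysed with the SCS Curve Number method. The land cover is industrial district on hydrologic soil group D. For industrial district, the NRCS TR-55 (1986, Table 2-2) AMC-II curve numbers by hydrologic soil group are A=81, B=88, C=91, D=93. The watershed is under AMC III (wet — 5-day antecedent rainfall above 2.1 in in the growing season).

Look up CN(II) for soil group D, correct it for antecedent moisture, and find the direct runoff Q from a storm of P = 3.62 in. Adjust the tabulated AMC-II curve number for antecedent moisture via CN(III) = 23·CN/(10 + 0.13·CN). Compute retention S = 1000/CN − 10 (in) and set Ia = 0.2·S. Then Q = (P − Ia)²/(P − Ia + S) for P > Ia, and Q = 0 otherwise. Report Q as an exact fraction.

NRCS table: industrial district, soil group D → CN(II) = 93
Adjust CN=93 to AMC III: 23·93/(10 + 0.13·93) → 2139 ÷ (2209/100) = 213900/2209 ≈ 96.831
Retention S: 1000/CN − 10 with CN=96.831 → S = 700/2139 ≈ 0.327 in
Ia = 0.2S: 0.2·0.327 = 0.065 in (exactly 140/2139)
P − Ia = 3.620 − 0.065 = 380159/106950 ≈ 3.555 in (> 0, runoff occurs)
Runoff Q = (P−Ia)²/(P−Ia+S) = (3.555)²/(3.555+0.327) = 144520865281/44401255050 ≈ 3.255 in

Q = 144520865281/44401255050 in ≈ 3.255 in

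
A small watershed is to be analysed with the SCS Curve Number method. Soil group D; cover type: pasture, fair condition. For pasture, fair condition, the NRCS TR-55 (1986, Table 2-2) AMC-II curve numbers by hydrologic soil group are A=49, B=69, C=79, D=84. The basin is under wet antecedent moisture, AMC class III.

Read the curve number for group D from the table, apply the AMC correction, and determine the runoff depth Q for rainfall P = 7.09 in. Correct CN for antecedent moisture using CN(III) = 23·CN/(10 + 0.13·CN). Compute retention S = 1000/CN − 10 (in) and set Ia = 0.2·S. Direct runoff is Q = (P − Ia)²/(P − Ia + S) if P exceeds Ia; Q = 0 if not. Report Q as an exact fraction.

Q = 111854795809/18085790100 in ≈ 6.185 in

NRCS table: pasture, fair condition, soil group D → CN(II) = 84
Adjust CN=84 to AMC III: 23·84/(10 + 0.13·84) → 1932 ÷ (523/25) = 48300/523 ≈ 92.352
Max retention: S = 1000/(48300/523) − 10 = 400/483 in (≈ 0.828 in)
Initial abstraction Ia = S/5 = (400/483)/5 = 80/483 ≈ 0.166 in
Excess rainfall: 7.090 − 0.166 = 6.924 in; P > Ia so Q > 0
Runoff Q = (P−Ia)²/(P−Ia+S) = (6.924)²/(6.924+0.828) = 111854795809/18085790100 ≈ 6.185 in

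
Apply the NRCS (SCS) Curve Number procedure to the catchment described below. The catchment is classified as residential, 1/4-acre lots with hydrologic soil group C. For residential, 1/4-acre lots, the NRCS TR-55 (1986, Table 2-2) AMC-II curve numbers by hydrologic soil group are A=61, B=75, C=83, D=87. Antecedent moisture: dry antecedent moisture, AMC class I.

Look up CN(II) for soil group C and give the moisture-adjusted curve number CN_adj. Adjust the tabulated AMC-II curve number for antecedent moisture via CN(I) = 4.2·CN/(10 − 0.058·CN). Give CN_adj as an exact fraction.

CN_adj = 174300/2593 ≈ 67.219

NRCS table: residential, 1/4-acre lots, soil group C → CN(II) = 83
CN(I) from CN(II)=83: (4.2·83)/(10 − 0.058·83) = 174300/2593 ≈ 67.219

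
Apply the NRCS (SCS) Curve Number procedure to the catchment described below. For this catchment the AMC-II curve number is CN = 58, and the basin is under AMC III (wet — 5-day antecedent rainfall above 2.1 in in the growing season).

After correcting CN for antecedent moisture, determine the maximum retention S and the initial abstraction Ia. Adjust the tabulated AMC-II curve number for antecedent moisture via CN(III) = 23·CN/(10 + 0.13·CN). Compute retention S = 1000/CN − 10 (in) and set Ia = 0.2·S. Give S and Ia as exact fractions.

S = 2100/667 in ≈ 3.148 in; Ia = 420/667 in ≈ 0.630 in

Wet (AMC III): CN(III) = 23·58/(10 + 0.13·58) = 1334/(877/50) = 66700/877 ≈ 76.055
Max retention: S = 1000/(66700/877) − 10 = 2100/667 in (≈ 3.148 in)
Ia = 0.2S: 0.2·3.148 = 0.630 in (exactly 420/667)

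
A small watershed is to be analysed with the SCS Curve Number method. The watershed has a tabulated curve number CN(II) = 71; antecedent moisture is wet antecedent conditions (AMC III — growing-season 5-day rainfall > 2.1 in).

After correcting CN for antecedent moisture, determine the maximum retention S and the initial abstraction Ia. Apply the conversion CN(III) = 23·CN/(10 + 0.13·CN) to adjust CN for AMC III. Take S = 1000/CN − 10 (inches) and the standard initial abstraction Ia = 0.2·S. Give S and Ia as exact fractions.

Adjust CN=71 to AMC III: 23·71/(10 + 0.13·71) → 1633 ÷ (1923/100) = 163300/1923 ≈ 84.919
Max retention: S = 1000/(163300/1923) − 10 = 2900/1633 in (≈ 1.776 in)
Initial abstraction Ia = S/5 = (2900/1633)/5 = 580/1633 ≈ 0.355 in

S = 2900/1633 in ≈ 1.776 in; Ia = 580/1633 in ≈ 0.355 in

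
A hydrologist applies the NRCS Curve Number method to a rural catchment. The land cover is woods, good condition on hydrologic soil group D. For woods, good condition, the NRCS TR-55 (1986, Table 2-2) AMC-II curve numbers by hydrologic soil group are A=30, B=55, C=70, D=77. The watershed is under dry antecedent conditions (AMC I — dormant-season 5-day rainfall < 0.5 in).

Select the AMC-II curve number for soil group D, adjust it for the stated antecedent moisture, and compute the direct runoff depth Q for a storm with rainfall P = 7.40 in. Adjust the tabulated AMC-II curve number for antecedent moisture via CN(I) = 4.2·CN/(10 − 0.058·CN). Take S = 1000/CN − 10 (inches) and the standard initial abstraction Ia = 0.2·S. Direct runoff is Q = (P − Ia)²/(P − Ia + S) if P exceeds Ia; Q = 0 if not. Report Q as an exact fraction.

Q = 2335692241/855627465 in ≈ 2.730 in

NRCS table: woods, good condition, soil group D → CN(II) = 77
CN(I) from CN(II)=77: (4.2·77)/(10 − 0.058·77) = 161700/2767 ≈ 58.439
Max retention: S = 1000/(161700/2767) − 10 = 11500/1617 in (≈ 7.112 in)
Initial abstraction Ia = S/5 = (11500/1617)/5 = 2300/1617 ≈ 1.422 in
Excess rainfall: 7.400 − 1.422 = 5.978 in; P > Ia so Q > 0
Q = (48329/8085)²/((48329/8085) + 11500/1617) = (2335692241/65367225)/(105829/8085) = 2335692241/855627465 in ≈ 2.730 in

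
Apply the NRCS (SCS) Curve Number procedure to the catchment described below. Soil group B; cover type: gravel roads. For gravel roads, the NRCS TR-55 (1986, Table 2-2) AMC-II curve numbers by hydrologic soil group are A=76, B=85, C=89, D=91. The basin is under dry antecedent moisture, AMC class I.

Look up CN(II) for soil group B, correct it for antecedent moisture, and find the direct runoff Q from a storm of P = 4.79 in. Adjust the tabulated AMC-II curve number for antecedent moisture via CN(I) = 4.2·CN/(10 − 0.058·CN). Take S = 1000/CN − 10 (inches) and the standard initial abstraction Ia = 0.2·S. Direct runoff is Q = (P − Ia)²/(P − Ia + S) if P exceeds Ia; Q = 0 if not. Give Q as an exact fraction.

Q = 2209094001/1154311900 in ≈ 1.914 in

NRCS table: gravel roads, soil group B → CN(II) = 85
Dry (AMC I): CN(I) = 4.2·85/(10 − 0.058·85) = 357/(507/100) = 11900/169 ≈ 70.414
Retention S: 1000/CN − 10 with CN=70.414 → S = 500/119 ≈ 4.202 in
Ia = 0.2S: 0.2·4.202 = 0.840 in (exactly 100/119)
P − Ia = 4.790 − 0.840 = 47001/11900 ≈ 3.950 in (> 0, runoff occurs)
Runoff Q = (P−Ia)²/(P−Ia+S) = (3.950)²/(3.950+4.202) = 2209094001/1154311900 ≈ 1.914 in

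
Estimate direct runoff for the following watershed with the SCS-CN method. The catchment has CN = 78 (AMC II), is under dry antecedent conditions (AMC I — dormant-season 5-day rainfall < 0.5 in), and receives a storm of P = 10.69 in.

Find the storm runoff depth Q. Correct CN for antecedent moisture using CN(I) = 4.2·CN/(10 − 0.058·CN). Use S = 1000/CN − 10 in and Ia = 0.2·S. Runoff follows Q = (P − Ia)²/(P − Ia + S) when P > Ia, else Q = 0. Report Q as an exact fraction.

Q = 586007091121/107740350900 in ≈ 5.439 in

Adjust CN=78 to AMC I: 4.2·78/(10 − 0.058·78) → (1638/5) ÷ (1369/250) = 81900/1369 ≈ 59.825
Max retention: S = 1000/(81900/1369) − 10 = 5500/819 in (≈ 6.716 in)
Ia = 0.2·(5500/819) = 1100/819 in ≈ 1.343 in
Excess rainfall: 10.690 − 1.343 = 9.347 in; P > Ia so Q > 0
Q = (765511/81900)²/((765511/81900) + 5500/819) = (586007091121/6707610000)/(1315511/81900) = 586007091121/107740350900 in ≈ 5.439 in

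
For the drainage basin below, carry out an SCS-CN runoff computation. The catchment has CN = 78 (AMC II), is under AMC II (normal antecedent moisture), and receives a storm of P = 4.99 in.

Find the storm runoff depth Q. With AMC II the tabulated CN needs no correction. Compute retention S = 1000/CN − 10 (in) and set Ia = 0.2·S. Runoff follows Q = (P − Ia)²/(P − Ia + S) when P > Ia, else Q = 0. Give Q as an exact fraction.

Q = 297942121/110217900 in ≈ 2.703 in

CN(II) = 78; AMC II needs no correction.
Retention S: 1000/CN − 10 with CN=78.000 → S = 110/39 ≈ 2.821 in
Ia = 0.2·(110/39) = 22/39 in ≈ 0.564 in
P − Ia = 4.990 − 0.564 = 17261/3900 ≈ 4.426 in (> 0, runoff occurs)
Q = (17261/3900)²/((17261/3900) + 110/39) = (297942121/15210000)/(28261/3900) = 297942121/110217900 in ≈ 2.703 in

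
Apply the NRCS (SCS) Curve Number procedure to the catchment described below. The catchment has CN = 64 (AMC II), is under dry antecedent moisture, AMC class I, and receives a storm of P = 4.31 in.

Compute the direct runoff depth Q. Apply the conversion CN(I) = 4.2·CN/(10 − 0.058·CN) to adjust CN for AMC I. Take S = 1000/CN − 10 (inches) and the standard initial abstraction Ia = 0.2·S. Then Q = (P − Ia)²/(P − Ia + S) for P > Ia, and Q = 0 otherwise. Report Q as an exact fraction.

Q = 326041/1840475 in ≈ 0.177 in

CN(I) from CN(II)=64: (4.2·64)/(10 − 0.058·64) = 5600/131 ≈ 42.748
S = 1000/(5600/131) − 10 = 375/28 in ≈ 13.393 in
Ia = 0.2·(375/28) = 75/28 in ≈ 2.679 in
P − Ia = 4.310 − 2.679 = 571/350 ≈ 1.631 in (> 0, runoff occurs)
Q: (571/350)² ÷ (10517/700) = 326041/1840475 in (≈ 0.177 in)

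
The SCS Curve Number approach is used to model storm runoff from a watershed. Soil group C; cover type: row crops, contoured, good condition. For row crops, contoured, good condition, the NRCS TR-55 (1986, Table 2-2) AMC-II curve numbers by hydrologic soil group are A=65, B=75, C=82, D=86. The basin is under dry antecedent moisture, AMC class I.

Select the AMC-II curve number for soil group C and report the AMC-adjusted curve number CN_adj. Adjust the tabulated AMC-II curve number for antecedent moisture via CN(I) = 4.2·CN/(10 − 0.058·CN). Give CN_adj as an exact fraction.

NRCS table: row crops, contoured, good condition, soil group C → CN(II) = 82
CN(I) from CN(II)=82: (4.2·82)/(10 − 0.058·82) = 28700/437 ≈ 65.675

CN_adj = 28700/437 ≈ 65.675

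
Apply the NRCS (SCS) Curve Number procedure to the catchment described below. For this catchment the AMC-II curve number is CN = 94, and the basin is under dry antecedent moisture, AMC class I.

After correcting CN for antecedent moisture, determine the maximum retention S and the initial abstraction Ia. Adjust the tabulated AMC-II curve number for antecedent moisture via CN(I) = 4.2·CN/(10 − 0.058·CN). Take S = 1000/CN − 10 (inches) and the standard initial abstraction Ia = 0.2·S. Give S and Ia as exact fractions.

S = 500/329 in ≈ 1.520 in; Ia = 100/329 in ≈ 0.304 in

CN(I) from CN(II)=94: (4.2·94)/(10 − 0.058·94) = 32900/379 ≈ 86.807
Max retention: S = 1000/(32900/379) − 10 = 500/329 in (≈ 1.520 in)
Initial abstraction Ia = S/5 = (500/329)/5 = 100/329 ≈ 0.304 in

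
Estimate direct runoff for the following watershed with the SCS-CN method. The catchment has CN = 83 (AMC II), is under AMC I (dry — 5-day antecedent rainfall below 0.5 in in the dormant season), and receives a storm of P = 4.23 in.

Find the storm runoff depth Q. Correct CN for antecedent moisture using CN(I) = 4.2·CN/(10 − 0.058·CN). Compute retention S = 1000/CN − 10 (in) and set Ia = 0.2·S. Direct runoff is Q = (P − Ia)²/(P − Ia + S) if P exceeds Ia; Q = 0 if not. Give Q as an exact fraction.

Adjust CN=83 to AMC I: 4.2·83/(10 − 0.058·83) → (1743/5) ÷ (2593/500) = 174300/2593 ≈ 67.219
S = 1000/(174300/2593) − 10 = 8500/1743 in ≈ 4.877 in
Initial abstraction Ia = S/5 = (8500/1743)/5 = 1700/1743 ≈ 0.975 in
Since P=4.230 > Ia=0.975: effective rainfall P−Ia = 567289/174300 in
Q = (567289/174300)²/((567289/174300) + 8500/1743) = (321816809521/30380490000)/(1417289/174300) = 321816809521/247033472700 in ≈ 1.303 in

Q = 321816809521/247033472700 in ≈ 1.303 in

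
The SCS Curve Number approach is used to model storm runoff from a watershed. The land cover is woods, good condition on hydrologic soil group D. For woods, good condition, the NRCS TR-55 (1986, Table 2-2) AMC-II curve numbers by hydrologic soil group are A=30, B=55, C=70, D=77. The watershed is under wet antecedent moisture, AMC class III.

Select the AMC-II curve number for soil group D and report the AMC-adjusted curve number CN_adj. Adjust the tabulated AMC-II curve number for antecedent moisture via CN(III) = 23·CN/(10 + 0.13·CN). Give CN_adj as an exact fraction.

NRCS table: woods, good condition, soil group D → CN(II) = 77
Adjust CN=77 to AMC III: 23·77/(10 + 0.13·77) → 1771 ÷ (2001/100) = 7700/87 ≈ 88.506

CN_adj = 7700/87 ≈ 88.506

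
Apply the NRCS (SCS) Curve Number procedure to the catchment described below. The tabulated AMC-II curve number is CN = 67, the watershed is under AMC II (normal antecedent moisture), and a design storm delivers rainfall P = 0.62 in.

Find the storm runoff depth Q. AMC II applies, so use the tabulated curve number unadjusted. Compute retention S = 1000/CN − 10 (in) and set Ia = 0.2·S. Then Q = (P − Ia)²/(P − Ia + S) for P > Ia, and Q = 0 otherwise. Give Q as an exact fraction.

AMC II — tabulated CN = 67 applies directly.
Max retention: S = 1000/67 − 10 = 330/67 in (≈ 4.925 in)
Initial abstraction Ia = S/5 = (330/67)/5 = 66/67 ≈ 0.985 in
P = 0.620 ≤ Ia = 0.985 in: entire storm abstracted, Q = 0.

Q = 0 in ≈ 0.000 in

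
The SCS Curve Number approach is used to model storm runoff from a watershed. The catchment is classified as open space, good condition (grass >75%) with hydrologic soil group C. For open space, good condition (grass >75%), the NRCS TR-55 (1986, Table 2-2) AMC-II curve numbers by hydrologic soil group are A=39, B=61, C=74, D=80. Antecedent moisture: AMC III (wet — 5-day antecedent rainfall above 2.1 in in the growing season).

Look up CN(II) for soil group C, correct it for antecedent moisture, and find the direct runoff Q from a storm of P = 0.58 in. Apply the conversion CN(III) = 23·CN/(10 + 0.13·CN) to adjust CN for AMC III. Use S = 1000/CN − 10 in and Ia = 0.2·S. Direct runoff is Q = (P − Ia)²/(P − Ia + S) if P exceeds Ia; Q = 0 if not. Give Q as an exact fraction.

Q = 136399041/3262691450 in ≈ 0.042 in

NRCS table: open space, good condition (grass >75%), soil group C → CN(II) = 74
Adjust CN=74 to AMC III: 23·74/(10 + 0.13·74) → 1702 ÷ (981/50) = 85100/981 ≈ 86.748
Max retention: S = 1000/(85100/981) − 10 = 1300/851 in (≈ 1.528 in)
Initial abstraction Ia = S/5 = (1300/851)/5 = 260/851 ≈ 0.306 in
Excess rainfall: 0.580 − 0.306 = 0.274 in; P > Ia so Q > 0
Q = (11679/42550)²/((11679/42550) + 1300/851) = (136399041/1810502500)/(76679/42550) = 136399041/3262691450 in ≈ 0.042 in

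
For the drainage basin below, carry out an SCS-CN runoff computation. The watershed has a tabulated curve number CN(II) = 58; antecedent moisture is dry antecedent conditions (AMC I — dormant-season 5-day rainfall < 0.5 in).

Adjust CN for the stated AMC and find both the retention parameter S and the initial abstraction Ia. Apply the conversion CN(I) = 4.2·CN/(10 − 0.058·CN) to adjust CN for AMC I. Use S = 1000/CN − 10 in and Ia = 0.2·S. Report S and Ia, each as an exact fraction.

S = 500/29 in ≈ 17.241 in; Ia = 100/29 in ≈ 3.448 in

Dry (AMC I): CN(I) = 4.2·58/(10 − 0.058·58) = (1218/5)/(1659/250) = 2900/79 ≈ 36.709
Max retention: S = 1000/(2900/79) − 10 = 500/29 in (≈ 17.241 in)
Ia = 0.2S: 0.2·17.241 = 3.448 in (exactly 100/29)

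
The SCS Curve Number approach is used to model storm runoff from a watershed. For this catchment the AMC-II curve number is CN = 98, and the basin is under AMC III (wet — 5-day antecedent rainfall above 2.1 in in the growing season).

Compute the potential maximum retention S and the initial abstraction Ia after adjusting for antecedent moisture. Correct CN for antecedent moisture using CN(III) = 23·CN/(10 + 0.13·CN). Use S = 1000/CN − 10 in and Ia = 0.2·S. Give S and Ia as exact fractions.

Wet (AMC III): CN(III) = 23·98/(10 + 0.13·98) = 2254/(1137/50) = 112700/1137 ≈ 99.120
S = 1000/(112700/1137) − 10 = 100/1127 in ≈ 0.089 in
Initial abstraction Ia = S/5 = (100/1127)/5 = 20/1127 ≈ 0.018 in

S = 100/1127 in ≈ 0.089 in; Ia = 20/1127 in ≈ 0.018 in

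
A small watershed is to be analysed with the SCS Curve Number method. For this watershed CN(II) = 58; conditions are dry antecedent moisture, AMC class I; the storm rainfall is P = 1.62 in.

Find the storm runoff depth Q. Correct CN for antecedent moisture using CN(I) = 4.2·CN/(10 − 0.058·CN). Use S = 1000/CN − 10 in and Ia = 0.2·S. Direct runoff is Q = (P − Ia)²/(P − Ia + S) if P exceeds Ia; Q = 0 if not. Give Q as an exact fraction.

Q = 0 in ≈ 0.000 in

CN(I) from CN(II)=58: (4.2·58)/(10 − 0.058·58) = 2900/79 ≈ 36.709
S = 1000/(2900/79) − 10 = 500/29 in ≈ 17.241 in
Ia = 0.2·(500/29) = 100/29 in ≈ 3.448 in
P = 1.620 ≤ Ia = 3.448 in: entire storm abstracted, Q = 0.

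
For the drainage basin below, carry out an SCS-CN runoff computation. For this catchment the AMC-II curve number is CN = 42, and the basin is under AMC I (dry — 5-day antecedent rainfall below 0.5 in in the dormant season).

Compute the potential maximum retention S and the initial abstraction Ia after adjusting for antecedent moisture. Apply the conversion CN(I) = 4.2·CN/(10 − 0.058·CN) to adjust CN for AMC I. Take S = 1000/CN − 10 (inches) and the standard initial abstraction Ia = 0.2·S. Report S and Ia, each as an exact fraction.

S = 14500/441 in ≈ 32.880 in; Ia = 2900/441 in ≈ 6.576 in

Adjust CN=42 to AMC I: 4.2·42/(10 − 0.058·42) → (882/5) ÷ (1891/250) = 44100/1891 ≈ 23.321
Max retention: S = 1000/(44100/1891) − 10 = 14500/441 in (≈ 32.880 in)
Ia = 0.2S: 0.2·32.880 = 6.576 in (exactly 2900/441)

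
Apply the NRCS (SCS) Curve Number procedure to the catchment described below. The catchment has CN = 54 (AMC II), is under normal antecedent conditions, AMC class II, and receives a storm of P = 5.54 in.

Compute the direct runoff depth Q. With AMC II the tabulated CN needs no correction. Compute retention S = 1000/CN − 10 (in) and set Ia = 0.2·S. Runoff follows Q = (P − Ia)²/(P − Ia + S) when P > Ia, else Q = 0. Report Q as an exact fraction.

Q = 26822041/22516650 in ≈ 1.191 in

AMC II — tabulated CN = 54 applies directly.
Max retention: S = 1000/54 − 10 = 230/27 in (≈ 8.519 in)
Ia = 0.2·(230/27) = 46/27 in ≈ 1.704 in
P − Ia = 5.540 − 1.704 = 5179/1350 ≈ 3.836 in (> 0, runoff occurs)
Runoff Q = (P−Ia)²/(P−Ia+S) = (3.836)²/(3.836+8.519) = 26822041/22516650 ≈ 1.191 in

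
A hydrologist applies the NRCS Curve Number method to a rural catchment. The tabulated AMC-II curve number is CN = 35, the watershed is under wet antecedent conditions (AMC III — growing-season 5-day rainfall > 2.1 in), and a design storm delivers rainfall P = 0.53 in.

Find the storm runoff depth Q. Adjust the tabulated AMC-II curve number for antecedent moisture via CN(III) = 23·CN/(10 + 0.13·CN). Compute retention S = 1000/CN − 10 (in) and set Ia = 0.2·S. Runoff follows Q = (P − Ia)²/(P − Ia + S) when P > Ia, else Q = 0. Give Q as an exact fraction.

Q = 0 in ≈ 0.000 in

CN(III) from CN(II)=35: (23·35)/(10 + 0.13·35) = 16100/291 ≈ 55.326
S = 1000/(16100/291) − 10 = 1300/161 in ≈ 8.075 in
Initial abstraction Ia = S/5 = (1300/161)/5 = 260/161 ≈ 1.615 in
P = 0.530 ≤ Ia = 1.615 in: entire storm abstracted, Q = 0.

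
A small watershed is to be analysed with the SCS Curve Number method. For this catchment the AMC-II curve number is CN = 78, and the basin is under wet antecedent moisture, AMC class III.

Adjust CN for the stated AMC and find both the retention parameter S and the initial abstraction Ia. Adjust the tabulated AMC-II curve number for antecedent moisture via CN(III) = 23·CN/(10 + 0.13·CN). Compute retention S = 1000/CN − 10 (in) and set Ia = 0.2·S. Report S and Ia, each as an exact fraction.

Adjust CN=78 to AMC III: 23·78/(10 + 0.13·78) → 1794 ÷ (1007/50) = 89700/1007 ≈ 89.076
Max retention: S = 1000/(89700/1007) − 10 = 1100/897 in (≈ 1.226 in)
Initial abstraction Ia = S/5 = (1100/897)/5 = 220/897 ≈ 0.245 in

S = 1100/897 in ≈ 1.226 in; Ia = 220/897 in ≈ 0.245 in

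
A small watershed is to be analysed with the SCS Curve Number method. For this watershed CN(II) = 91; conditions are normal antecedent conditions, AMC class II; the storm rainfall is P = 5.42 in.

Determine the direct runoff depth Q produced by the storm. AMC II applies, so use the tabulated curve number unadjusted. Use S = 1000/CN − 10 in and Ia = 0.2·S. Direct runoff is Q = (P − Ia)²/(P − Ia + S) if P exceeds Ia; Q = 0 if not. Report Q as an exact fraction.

Q = 564585121/128587550 in ≈ 4.391 in

AMC II — tabulated CN = 91 applies directly.
Max retention: S = 1000/91 − 10 = 90/91 in (≈ 0.989 in)
Ia = 0.2S: 0.2·0.989 = 0.198 in (exactly 18/91)
Excess rainfall: 5.420 − 0.198 = 5.222 in; P > Ia so Q > 0
Q = (23761/4550)²/((23761/4550) + 90/91) = (564585121/20702500)/(28261/4550) = 564585121/128587550 in ≈ 4.391 in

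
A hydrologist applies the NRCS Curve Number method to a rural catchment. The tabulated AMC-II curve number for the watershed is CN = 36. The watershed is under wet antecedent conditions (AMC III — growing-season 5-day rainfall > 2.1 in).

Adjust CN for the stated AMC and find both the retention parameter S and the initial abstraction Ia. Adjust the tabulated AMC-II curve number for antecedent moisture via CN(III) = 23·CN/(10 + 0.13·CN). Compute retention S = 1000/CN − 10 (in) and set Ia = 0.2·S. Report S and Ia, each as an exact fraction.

S = 1600/207 in ≈ 7.729 in; Ia = 320/207 in ≈ 1.546 in

Adjust CN=36 to AMC III: 23·36/(10 + 0.13·36) → 828 ÷ (367/25) = 20700/367 ≈ 56.403
S = 1000/(20700/367) − 10 = 1600/207 in ≈ 7.729 in
Ia = 0.2S: 0.2·7.729 = 1.546 in (exactly 320/207)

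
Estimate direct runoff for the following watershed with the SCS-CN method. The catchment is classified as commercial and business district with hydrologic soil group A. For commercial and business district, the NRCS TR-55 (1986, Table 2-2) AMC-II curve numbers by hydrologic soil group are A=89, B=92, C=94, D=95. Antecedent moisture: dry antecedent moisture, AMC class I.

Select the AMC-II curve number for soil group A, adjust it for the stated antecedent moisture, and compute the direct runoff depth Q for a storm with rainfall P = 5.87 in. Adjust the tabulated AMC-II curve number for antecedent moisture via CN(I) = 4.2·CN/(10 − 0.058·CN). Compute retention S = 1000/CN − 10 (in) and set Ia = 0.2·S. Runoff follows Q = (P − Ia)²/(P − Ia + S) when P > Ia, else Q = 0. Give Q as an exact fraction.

Q = 974372332609/287284550700 in ≈ 3.392 in

NRCS table: commercial and business district, soil group A → CN(II) = 89
Adjust CN=89 to AMC I: 4.2·89/(10 − 0.058·89) → (1869/5) ÷ (2419/500) = 186900/2419 ≈ 77.263
S = 1000/(186900/2419) − 10 = 5500/1869 in ≈ 2.943 in
Ia = 0.2·(5500/1869) = 1100/1869 in ≈ 0.589 in
Excess rainfall: 5.870 − 0.589 = 5.281 in; P > Ia so Q > 0
Q = (987103/186900)²/((987103/186900) + 5500/1869) = (974372332609/34931610000)/(1537103/186900) = 974372332609/287284550700 in ≈ 3.392 in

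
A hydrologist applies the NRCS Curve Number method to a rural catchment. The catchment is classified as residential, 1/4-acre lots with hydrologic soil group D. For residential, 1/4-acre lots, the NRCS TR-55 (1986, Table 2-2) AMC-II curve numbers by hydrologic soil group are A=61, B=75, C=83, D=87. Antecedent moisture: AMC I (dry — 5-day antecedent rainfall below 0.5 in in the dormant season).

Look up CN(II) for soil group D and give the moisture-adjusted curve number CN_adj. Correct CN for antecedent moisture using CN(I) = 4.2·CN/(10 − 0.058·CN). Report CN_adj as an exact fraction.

NRCS table: residential, 1/4-acre lots, soil group D → CN(II) = 87
CN(I) from CN(II)=87: (4.2·87)/(10 − 0.058·87) = 182700/2477 ≈ 73.759

CN_adj = 182700/2477 ≈ 73.759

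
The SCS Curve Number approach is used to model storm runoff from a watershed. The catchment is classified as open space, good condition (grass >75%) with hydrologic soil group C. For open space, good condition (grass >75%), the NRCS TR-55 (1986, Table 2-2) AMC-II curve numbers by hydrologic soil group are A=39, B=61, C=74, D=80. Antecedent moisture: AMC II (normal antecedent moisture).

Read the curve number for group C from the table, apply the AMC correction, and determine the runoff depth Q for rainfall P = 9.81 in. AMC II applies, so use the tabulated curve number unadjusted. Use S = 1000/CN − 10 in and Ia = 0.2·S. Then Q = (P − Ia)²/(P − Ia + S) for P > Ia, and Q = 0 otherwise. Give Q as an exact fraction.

Q = 1135487809/172778900 in ≈ 6.572 in

NRCS table: open space, good condition (grass >75%), soil group C → CN(II) = 74
AMC II — tabulated CN = 74 applies directly.
Max retention: S = 1000/74 − 10 = 130/37 in (≈ 3.514 in)
Ia = 0.2·(130/37) = 26/37 in ≈ 0.703 in
P − Ia = 9.810 − 0.703 = 33697/3700 ≈ 9.107 in (> 0, runoff occurs)
Q: (33697/3700)² ÷ (46697/3700) = 1135487809/172778900 in (≈ 6.572 in)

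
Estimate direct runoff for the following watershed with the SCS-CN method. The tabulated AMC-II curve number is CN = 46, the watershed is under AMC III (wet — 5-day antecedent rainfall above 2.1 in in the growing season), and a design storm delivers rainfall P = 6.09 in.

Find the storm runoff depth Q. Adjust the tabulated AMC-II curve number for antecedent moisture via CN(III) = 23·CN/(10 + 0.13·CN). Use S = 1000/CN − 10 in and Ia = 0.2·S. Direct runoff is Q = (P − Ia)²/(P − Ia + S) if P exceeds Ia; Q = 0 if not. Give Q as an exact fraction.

Wet (AMC III): CN(III) = 23·46/(10 + 0.13·46) = 1058/(799/50) = 52900/799 ≈ 66.208
Max retention: S = 1000/(52900/799) − 10 = 2700/529 in (≈ 5.104 in)
Initial abstraction Ia = S/5 = (2700/529)/5 = 540/529 ≈ 1.021 in
P − Ia = 6.090 − 1.021 = 268161/52900 ≈ 5.069 in (> 0, runoff occurs)
Q: (268161/52900)² ÷ (538161/52900) = 23970107307/9489572300 in (≈ 2.526 in)

Q = 23970107307/9489572300 in ≈ 2.526 in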